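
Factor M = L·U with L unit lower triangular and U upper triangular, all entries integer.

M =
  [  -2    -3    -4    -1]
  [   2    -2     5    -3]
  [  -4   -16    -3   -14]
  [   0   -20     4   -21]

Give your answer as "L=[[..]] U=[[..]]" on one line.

L=[[1,0,0,0],[-1,1,0,0],[2,2,1,0],[0,4,0,1]] U=[[-2,-3,-4,-1],[0,-5,1,-4],[0,0,3,-4],[0,0,0,-5]]

  row1 -= -1·row0 → [0,-5,1,-4]
  row2 -= 2·row0 → [0,-10,5,-12]
  row3 -= 0·row0 → [0,-20,4,-21]
  row2 -= 2·row1 → [0,0,3,-4]
  row3 -= 4·row1 → [0,0,0,-5]
  row3 -= 0·row2 → [0,0,0,-5]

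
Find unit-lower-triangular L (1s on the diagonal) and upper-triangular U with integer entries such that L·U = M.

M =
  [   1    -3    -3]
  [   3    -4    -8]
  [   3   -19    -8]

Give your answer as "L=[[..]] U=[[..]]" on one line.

L=[[1,0,0],[3,1,0],[3,-2,1]] U=[[1,-3,-3],[0,5,1],[0,0,3]]

  r1 -= 3·r0 → [0,5,1]
  r2 -= 3·r0 → [0,-10,1]
  r2 -= -2·r1 → [0,0,3]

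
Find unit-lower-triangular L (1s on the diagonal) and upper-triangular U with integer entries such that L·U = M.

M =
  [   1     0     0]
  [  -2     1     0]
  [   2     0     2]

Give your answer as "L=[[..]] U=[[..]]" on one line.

  R1 -= -2·R0 → [0,1,0]
  R2 -= 2·R0 → [0,0,2]
  R2 -= 0·R1 → [0,0,2]

L=[[1,0,0],[-2,1,0],[2,0,1]] U=[[1,0,0],[0,1,0],[0,0,2]]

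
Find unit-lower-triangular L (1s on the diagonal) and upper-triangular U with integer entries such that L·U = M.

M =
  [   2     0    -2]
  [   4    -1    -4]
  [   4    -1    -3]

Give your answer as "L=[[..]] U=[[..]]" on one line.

L=[[1,0,0],[2,1,0],[2,1,1]] U=[[2,0,-2],[0,-1,0],[0,0,1]]

  r1 -= 2·r0 → [0,-1,0]
  r2 -= 2·r0 → [0,-1,1]
  r2 -= 1·r1 → [0,0,1]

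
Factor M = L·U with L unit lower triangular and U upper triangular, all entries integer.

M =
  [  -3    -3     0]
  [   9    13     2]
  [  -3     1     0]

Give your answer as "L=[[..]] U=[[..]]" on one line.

  r1 -= -3·r0 → [0,4,2]
  r2 -= 1·r0 → [0,4,0]
  r2 -= 1·r1 → [0,0,-2]

L=[[1,0,0],[-3,1,0],[1,1,1]] U=[[-3,-3,0],[0,4,2],[0,0,-2]]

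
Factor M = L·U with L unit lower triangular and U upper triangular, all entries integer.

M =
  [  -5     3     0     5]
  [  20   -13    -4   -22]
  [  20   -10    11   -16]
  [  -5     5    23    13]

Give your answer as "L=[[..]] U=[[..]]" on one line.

L=[[1,0,0,0],[-4,1,0,0],[-4,-2,1,0],[1,-2,5,1]] U=[[-5,3,0,5],[0,-1,-4,-2],[0,0,3,0],[0,0,0,4]]

  r1 -= -4·r0 → [0,-1,-4,-2]
  r2 -= -4·r0 → [0,2,11,4]
  r3 -= 1·r0 → [0,2,23,8]
  r2 -= -2·r1 → [0,0,3,0]
  r3 -= -2·r1 → [0,0,15,4]
  r3 -= 5·r2 → [0,0,0,4]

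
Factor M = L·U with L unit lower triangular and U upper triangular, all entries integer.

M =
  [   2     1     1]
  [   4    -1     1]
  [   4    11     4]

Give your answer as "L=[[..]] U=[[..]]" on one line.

  row1 -= 2·row0 → [0,-3,-1]
  row2 -= 2·row0 → [0,9,2]
  row2 -= -3·row1 → [0,0,-1]

L=[[1,0,0],[2,1,0],[2,-3,1]] U=[[2,1,1],[0,-3,-1],[0,0,-1]]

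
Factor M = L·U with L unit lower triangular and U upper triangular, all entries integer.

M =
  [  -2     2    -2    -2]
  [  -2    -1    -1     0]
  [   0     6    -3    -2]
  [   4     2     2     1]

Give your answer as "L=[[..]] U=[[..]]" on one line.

  R1 -= 1·R0 → [0,-3,1,2]
  R2 -= 0·R0 → [0,6,-3,-2]
  R3 -= -2·R0 → [0,6,-2,-3]
  R2 -= -2·R1 → [0,0,-1,2]
  R3 -= -2·R1 → [0,0,0,1]
  R3 -= 0·R2 → [0,0,0,1]

L=[[1,0,0,0],[1,1,0,0],[0,-2,1,0],[-2,-2,0,1]] U=[[-2,2,-2,-2],[0,-3,1,2],[0,0,-1,2],[0,0,0,1]]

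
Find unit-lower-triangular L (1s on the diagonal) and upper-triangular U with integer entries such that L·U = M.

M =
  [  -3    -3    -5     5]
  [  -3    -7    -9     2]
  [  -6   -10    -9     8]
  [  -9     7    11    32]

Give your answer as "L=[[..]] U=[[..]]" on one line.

  r1 -= 1·r0 → [0,-4,-4,-3]
  r2 -= 2·r0 → [0,-4,1,-2]
  r3 -= 3·r0 → [0,16,26,17]
  r2 -= 1·r1 → [0,0,5,1]
  r3 -= -4·r1 → [0,0,10,5]
  r3 -= 2·r2 → [0,0,0,3]

L=[[1,0,0,0],[1,1,0,0],[2,1,1,0],[3,-4,2,1]] U=[[-3,-3,-5,5],[0,-4,-4,-3],[0,0,5,1],[0,0,0,3]]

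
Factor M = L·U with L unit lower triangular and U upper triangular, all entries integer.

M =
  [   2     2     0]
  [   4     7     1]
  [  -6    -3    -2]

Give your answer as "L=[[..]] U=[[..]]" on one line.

  row1 -= 2·row0 → [0,3,1]
  row2 -= -3·row0 → [0,3,-2]
  row2 -= 1·row1 → [0,0,-3]

L=[[1,0,0],[2,1,0],[-3,1,1]] U=[[2,2,0],[0,3,1],[0,0,-3]]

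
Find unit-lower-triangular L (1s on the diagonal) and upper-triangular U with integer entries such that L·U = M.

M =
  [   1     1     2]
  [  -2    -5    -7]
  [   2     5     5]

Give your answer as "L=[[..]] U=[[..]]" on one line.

  row1 -= -2·row0 → [0,-3,-3]
  row2 -= 2·row0 → [0,3,1]
  row2 -= -1·row1 → [0,0,-2]

L=[[1,0,0],[-2,1,0],[2,-1,1]] U=[[1,1,2],[0,-3,-3],[0,0,-2]]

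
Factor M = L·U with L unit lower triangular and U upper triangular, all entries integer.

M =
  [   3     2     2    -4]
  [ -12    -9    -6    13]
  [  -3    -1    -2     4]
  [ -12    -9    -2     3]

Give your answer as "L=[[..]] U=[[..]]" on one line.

  row1 -= -4·row0 → [0,-1,2,-3]
  row2 -= -1·row0 → [0,1,0,0]
  row3 -= -4·row0 → [0,-1,6,-13]
  row2 -= -1·row1 → [0,0,2,-3]
  row3 -= 1·row1 → [0,0,4,-10]
  row3 -= 2·row2 → [0,0,0,-4]

L=[[1,0,0,0],[-4,1,0,0],[-1,-1,1,0],[-4,1,2,1]] U=[[3,2,2,-4],[0,-1,2,-3],[0,0,2,-3],[0,0,0,-4]]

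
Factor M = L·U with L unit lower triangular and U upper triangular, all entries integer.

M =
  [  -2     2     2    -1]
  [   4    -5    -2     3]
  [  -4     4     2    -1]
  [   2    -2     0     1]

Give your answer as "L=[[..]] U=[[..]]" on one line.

L=[[1,0,0,0],[-2,1,0,0],[2,0,1,0],[-1,0,-1,1]] U=[[-2,2,2,-1],[0,-1,2,1],[0,0,-2,1],[0,0,0,1]]

  r1 -= -2·r0 → [0,-1,2,1]
  r2 -= 2·r0 → [0,0,-2,1]
  r3 -= -1·r0 → [0,0,2,0]
  r2 -= 0·r1 → [0,0,-2,1]
  r3 -= 0·r1 → [0,0,2,0]
  r3 -= -1·r2 → [0,0,0,1]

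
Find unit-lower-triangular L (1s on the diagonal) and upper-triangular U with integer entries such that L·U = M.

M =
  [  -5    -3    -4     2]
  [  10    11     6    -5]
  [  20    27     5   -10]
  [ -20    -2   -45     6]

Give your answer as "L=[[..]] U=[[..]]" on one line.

  R1 -= -2·R0 → [0,5,-2,-1]
  R2 -= -4·R0 → [0,15,-11,-2]
  R3 -= 4·R0 → [0,10,-29,-2]
  R2 -= 3·R1 → [0,0,-5,1]
  R3 -= 2·R1 → [0,0,-25,0]
  R3 -= 5·R2 → [0,0,0,-5]

L=[[1,0,0,0],[-2,1,0,0],[-4,3,1,0],[4,2,5,1]] U=[[-5,-3,-4,2],[0,5,-2,-1],[0,0,-5,1],[0,0,0,-5]]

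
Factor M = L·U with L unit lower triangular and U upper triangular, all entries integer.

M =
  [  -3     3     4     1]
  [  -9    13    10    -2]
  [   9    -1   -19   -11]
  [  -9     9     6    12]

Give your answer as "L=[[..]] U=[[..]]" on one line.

  row1 -= 3·row0 → [0,4,-2,-5]
  row2 -= -3·row0 → [0,8,-7,-8]
  row3 -= 3·row0 → [0,0,-6,9]
  row2 -= 2·row1 → [0,0,-3,2]
  row3 -= 0·row1 → [0,0,-6,9]
  row3 -= 2·row2 → [0,0,0,5]

L=[[1,0,0,0],[3,1,0,0],[-3,2,1,0],[3,0,2,1]] U=[[-3,3,4,1],[0,4,-2,-5],[0,0,-3,2],[0,0,0,5]]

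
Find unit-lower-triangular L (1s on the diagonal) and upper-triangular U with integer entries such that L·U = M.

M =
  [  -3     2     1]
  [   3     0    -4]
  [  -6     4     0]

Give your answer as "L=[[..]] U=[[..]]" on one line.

L=[[1,0,0],[-1,1,0],[2,0,1]] U=[[-3,2,1],[0,2,-3],[0,0,-2]]

  r1 -= -1·r0 → [0,2,-3]
  r2 -= 2·r0 → [0,0,-2]
  r2 -= 0·r1 → [0,0,-2]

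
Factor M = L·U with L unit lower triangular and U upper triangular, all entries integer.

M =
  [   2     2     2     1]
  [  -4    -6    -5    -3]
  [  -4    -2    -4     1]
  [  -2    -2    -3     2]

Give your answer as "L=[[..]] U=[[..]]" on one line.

  R1 -= -2·R0 → [0,-2,-1,-1]
  R2 -= -2·R0 → [0,2,0,3]
  R3 -= -1·R0 → [0,0,-1,3]
  R2 -= -1·R1 → [0,0,-1,2]
  R3 -= 0·R1 → [0,0,-1,3]
  R3 -= 1·R2 → [0,0,0,1]

L=[[1,0,0,0],[-2,1,0,0],[-2,-1,1,0],[-1,0,1,1]] U=[[2,2,2,1],[0,-2,-1,-1],[0,0,-1,2],[0,0,0,1]]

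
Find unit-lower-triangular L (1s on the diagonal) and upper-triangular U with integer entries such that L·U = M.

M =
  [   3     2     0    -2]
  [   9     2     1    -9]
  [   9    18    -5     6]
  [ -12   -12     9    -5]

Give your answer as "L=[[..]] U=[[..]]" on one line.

L=[[1,0,0,0],[3,1,0,0],[3,-3,1,0],[-4,1,-4,1]] U=[[3,2,0,-2],[0,-4,1,-3],[0,0,-2,3],[0,0,0,2]]

  r1 -= 3·r0 → [0,-4,1,-3]
  r2 -= 3·r0 → [0,12,-5,12]
  r3 -= -4·r0 → [0,-4,9,-13]
  r2 -= -3·r1 → [0,0,-2,3]
  r3 -= 1·r1 → [0,0,8,-10]
  r3 -= -4·r2 → [0,0,0,2]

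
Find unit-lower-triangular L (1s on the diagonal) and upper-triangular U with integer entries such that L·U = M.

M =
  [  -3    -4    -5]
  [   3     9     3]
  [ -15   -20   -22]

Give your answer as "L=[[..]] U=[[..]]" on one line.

  row1 -= -1·row0 → [0,5,-2]
  row2 -= 5·row0 → [0,0,3]
  row2 -= 0·row1 → [0,0,3]

L=[[1,0,0],[-1,1,0],[5,0,1]] U=[[-3,-4,-5],[0,5,-2],[0,0,3]]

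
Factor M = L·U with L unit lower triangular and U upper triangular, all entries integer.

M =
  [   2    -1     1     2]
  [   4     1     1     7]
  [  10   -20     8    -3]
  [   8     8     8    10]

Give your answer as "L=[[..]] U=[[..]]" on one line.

L=[[1,0,0,0],[2,1,0,0],[5,-5,1,0],[4,4,-4,1]] U=[[2,-1,1,2],[0,3,-1,3],[0,0,-2,2],[0,0,0,-2]]

  r1 -= 2·r0 → [0,3,-1,3]
  r2 -= 5·r0 → [0,-15,3,-13]
  r3 -= 4·r0 → [0,12,4,2]
  r2 -= -5·r1 → [0,0,-2,2]
  r3 -= 4·r1 → [0,0,8,-10]
  r3 -= -4·r2 → [0,0,0,-2]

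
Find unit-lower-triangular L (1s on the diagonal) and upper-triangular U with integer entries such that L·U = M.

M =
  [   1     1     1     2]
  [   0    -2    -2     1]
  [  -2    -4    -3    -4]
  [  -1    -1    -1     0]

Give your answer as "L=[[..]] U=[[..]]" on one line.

  R1 -= 0·R0 → [0,-2,-2,1]
  R2 -= -2·R0 → [0,-2,-1,0]
  R3 -= -1·R0 → [0,0,0,2]
  R2 -= 1·R1 → [0,0,1,-1]
  R3 -= 0·R1 → [0,0,0,2]
  R3 -= 0·R2 → [0,0,0,2]

L=[[1,0,0,0],[0,1,0,0],[-2,1,1,0],[-1,0,0,1]] U=[[1,1,1,2],[0,-2,-2,1],[0,0,1,-1],[0,0,0,2]]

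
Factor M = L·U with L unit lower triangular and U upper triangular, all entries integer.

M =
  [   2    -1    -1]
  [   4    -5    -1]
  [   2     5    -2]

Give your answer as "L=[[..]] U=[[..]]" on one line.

  r1 -= 2·r0 → [0,-3,1]
  r2 -= 1·r0 → [0,6,-1]
  r2 -= -2·r1 → [0,0,1]

L=[[1,0,0],[2,1,0],[1,-2,1]] U=[[2,-1,-1],[0,-3,1],[0,0,1]]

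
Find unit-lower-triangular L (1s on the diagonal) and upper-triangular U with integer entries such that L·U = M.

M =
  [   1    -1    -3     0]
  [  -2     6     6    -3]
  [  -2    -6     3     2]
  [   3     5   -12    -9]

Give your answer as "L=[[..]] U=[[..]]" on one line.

  R1 -= -2·R0 → [0,4,0,-3]
  R2 -= -2·R0 → [0,-8,-3,2]
  R3 -= 3·R0 → [0,8,-3,-9]
  R2 -= -2·R1 → [0,0,-3,-4]
  R3 -= 2·R1 → [0,0,-3,-3]
  R3 -= 1·R2 → [0,0,0,1]

L=[[1,0,0,0],[-2,1,0,0],[-2,-2,1,0],[3,2,1,1]] U=[[1,-1,-3,0],[0,4,0,-3],[0,0,-3,-4],[0,0,0,1]]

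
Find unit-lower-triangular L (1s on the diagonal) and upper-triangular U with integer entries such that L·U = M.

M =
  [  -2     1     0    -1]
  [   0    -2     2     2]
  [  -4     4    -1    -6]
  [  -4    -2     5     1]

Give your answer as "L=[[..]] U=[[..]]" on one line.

L=[[1,0,0,0],[0,1,0,0],[2,-1,1,0],[2,2,1,1]] U=[[-2,1,0,-1],[0,-2,2,2],[0,0,1,-2],[0,0,0,1]]

  r1 -= 0·r0 → [0,-2,2,2]
  r2 -= 2·r0 → [0,2,-1,-4]
  r3 -= 2·r0 → [0,-4,5,3]
  r2 -= -1·r1 → [0,0,1,-2]
  r3 -= 2·r1 → [0,0,1,-1]
  r3 -= 1·r2 → [0,0,0,1]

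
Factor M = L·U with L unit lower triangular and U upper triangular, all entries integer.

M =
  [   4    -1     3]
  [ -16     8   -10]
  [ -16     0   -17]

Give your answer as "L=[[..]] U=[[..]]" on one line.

L=[[1,0,0],[-4,1,0],[-4,-1,1]] U=[[4,-1,3],[0,4,2],[0,0,-3]]

  row1 -= -4·row0 → [0,4,2]
  row2 -= -4·row0 → [0,-4,-5]
  row2 -= -1·row1 → [0,0,-3]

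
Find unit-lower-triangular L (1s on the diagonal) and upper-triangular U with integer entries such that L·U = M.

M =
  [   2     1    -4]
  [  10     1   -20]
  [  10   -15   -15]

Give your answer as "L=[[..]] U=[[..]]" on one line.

  r1 -= 5·r0 → [0,-4,0]
  r2 -= 5·r0 → [0,-20,5]
  r2 -= 5·r1 → [0,0,5]

L=[[1,0,0],[5,1,0],[5,5,1]] U=[[2,1,-4],[0,-4,0],[0,0,5]]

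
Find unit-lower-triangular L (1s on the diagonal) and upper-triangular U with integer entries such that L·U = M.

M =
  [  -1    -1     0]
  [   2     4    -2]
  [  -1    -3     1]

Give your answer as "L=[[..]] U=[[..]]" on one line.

L=[[1,0,0],[-2,1,0],[1,-1,1]] U=[[-1,-1,0],[0,2,-2],[0,0,-1]]

  row1 -= -2·row0 → [0,2,-2]
  row2 -= 1·row0 → [0,-2,1]
  row2 -= -1·row1 → [0,0,-1]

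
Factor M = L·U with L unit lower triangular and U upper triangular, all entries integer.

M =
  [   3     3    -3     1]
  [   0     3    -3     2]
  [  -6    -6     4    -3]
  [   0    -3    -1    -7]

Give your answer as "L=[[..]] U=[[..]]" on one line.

L=[[1,0,0,0],[0,1,0,0],[-2,0,1,0],[0,-1,2,1]] U=[[3,3,-3,1],[0,3,-3,2],[0,0,-2,-1],[0,0,0,-3]]

  row1 -= 0·row0 → [0,3,-3,2]
  row2 -= -2·row0 → [0,0,-2,-1]
  row3 -= 0·row0 → [0,-3,-1,-7]
  row2 -= 0·row1 → [0,0,-2,-1]
  row3 -= -1·row1 → [0,0,-4,-5]
  row3 -= 2·row2 → [0,0,0,-3]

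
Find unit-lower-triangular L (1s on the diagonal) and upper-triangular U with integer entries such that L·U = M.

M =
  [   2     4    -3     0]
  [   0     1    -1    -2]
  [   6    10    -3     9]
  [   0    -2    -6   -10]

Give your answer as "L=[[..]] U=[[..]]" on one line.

  r1 -= 0·r0 → [0,1,-1,-2]
  r2 -= 3·r0 → [0,-2,6,9]
  r3 -= 0·r0 → [0,-2,-6,-10]
  r2 -= -2·r1 → [0,0,4,5]
  r3 -= -2·r1 → [0,0,-8,-14]
  r3 -= -2·r2 → [0,0,0,-4]

L=[[1,0,0,0],[0,1,0,0],[3,-2,1,0],[0,-2,-2,1]] U=[[2,4,-3,0],[0,1,-1,-2],[0,0,4,5],[0,0,0,-4]]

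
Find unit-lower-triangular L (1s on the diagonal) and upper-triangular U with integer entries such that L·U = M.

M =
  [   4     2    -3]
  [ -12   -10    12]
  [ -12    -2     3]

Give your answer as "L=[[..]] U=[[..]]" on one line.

L=[[1,0,0],[-3,1,0],[-3,-1,1]] U=[[4,2,-3],[0,-4,3],[0,0,-3]]

  R1 -= -3·R0 → [0,-4,3]
  R2 -= -3·R0 → [0,4,-6]
  R2 -= -1·R1 → [0,0,-3]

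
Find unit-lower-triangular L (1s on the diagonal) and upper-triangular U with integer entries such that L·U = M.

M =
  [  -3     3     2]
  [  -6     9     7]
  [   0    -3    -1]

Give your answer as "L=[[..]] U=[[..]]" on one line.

  R1 -= 2·R0 → [0,3,3]
  R2 -= 0·R0 → [0,-3,-1]
  R2 -= -1·R1 → [0,0,2]

L=[[1,0,0],[2,1,0],[0,-1,1]] U=[[-3,3,2],[0,3,3],[0,0,2]]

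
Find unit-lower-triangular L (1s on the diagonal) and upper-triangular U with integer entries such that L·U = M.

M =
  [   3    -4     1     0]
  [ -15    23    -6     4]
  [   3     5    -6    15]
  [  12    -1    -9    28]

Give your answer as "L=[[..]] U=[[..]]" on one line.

L=[[1,0,0,0],[-5,1,0,0],[1,3,1,0],[4,5,2,1]] U=[[3,-4,1,0],[0,3,-1,4],[0,0,-4,3],[0,0,0,2]]

  R1 -= -5·R0 → [0,3,-1,4]
  R2 -= 1·R0 → [0,9,-7,15]
  R3 -= 4·R0 → [0,15,-13,28]
  R2 -= 3·R1 → [0,0,-4,3]
  R3 -= 5·R1 → [0,0,-8,8]
  R3 -= 2·R2 → [0,0,0,2]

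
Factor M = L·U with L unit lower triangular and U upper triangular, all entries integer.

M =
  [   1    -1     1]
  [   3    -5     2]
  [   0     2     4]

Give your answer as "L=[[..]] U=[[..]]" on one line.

  row1 -= 3·row0 → [0,-2,-1]
  row2 -= 0·row0 → [0,2,4]
  row2 -= -1·row1 → [0,0,3]

L=[[1,0,0],[3,1,0],[0,-1,1]] U=[[1,-1,1],[0,-2,-1],[0,0,3]]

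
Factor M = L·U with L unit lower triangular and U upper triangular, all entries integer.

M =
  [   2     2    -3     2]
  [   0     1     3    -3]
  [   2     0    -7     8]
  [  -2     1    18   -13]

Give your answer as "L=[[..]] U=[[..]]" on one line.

L=[[1,0,0,0],[0,1,0,0],[1,-2,1,0],[-1,3,3,1]] U=[[2,2,-3,2],[0,1,3,-3],[0,0,2,0],[0,0,0,-2]]

  R1 -= 0·R0 → [0,1,3,-3]
  R2 -= 1·R0 → [0,-2,-4,6]
  R3 -= -1·R0 → [0,3,15,-11]
  R2 -= -2·R1 → [0,0,2,0]
  R3 -= 3·R1 → [0,0,6,-2]
  R3 -= 3·R2 → [0,0,0,-2]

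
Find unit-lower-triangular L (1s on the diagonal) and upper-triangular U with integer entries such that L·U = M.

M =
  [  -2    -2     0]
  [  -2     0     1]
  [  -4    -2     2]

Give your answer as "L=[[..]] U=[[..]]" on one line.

  R1 -= 1·R0 → [0,2,1]
  R2 -= 2·R0 → [0,2,2]
  R2 -= 1·R1 → [0,0,1]

L=[[1,0,0],[1,1,0],[2,1,1]] U=[[-2,-2,0],[0,2,1],[0,0,1]]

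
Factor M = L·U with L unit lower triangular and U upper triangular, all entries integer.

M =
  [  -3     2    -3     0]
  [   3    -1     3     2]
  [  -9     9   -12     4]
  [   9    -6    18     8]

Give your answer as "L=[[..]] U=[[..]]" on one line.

L=[[1,0,0,0],[-1,1,0,0],[3,3,1,0],[-3,0,-3,1]] U=[[-3,2,-3,0],[0,1,0,2],[0,0,-3,-2],[0,0,0,2]]

  row1 -= -1·row0 → [0,1,0,2]
  row2 -= 3·row0 → [0,3,-3,4]
  row3 -= -3·row0 → [0,0,9,8]
  row2 -= 3·row1 → [0,0,-3,-2]
  row3 -= 0·row1 → [0,0,9,8]
  row3 -= -3·row2 → [0,0,0,2]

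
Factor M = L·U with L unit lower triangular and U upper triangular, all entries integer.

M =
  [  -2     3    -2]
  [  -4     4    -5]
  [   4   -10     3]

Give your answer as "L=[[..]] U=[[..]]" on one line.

L=[[1,0,0],[2,1,0],[-2,2,1]] U=[[-2,3,-2],[0,-2,-1],[0,0,1]]

  r1 -= 2·r0 → [0,-2,-1]
  r2 -= -2·r0 → [0,-4,-1]
  r2 -= 2·r1 → [0,0,1]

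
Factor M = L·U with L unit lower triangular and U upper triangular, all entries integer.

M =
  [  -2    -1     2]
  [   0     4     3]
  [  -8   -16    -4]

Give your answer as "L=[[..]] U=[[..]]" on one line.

L=[[1,0,0],[0,1,0],[4,-3,1]] U=[[-2,-1,2],[0,4,3],[0,0,-3]]

  r1 -= 0·r0 → [0,4,3]
  r2 -= 4·r0 → [0,-12,-12]
  r2 -= -3·r1 → [0,0,-3]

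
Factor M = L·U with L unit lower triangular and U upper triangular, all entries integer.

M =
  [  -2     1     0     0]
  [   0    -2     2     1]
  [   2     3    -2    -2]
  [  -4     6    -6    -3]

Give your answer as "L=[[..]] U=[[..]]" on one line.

  row1 -= 0·row0 → [0,-2,2,1]
  row2 -= -1·row0 → [0,4,-2,-2]
  row3 -= 2·row0 → [0,4,-6,-3]
  row2 -= -2·row1 → [0,0,2,0]
  row3 -= -2·row1 → [0,0,-2,-1]
  row3 -= -1·row2 → [0,0,0,-1]

L=[[1,0,0,0],[0,1,0,0],[-1,-2,1,0],[2,-2,-1,1]] U=[[-2,1,0,0],[0,-2,2,1],[0,0,2,0],[0,0,0,-1]]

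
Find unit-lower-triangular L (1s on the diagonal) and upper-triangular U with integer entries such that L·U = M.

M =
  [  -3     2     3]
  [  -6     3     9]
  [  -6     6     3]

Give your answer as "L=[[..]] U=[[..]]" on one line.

L=[[1,0,0],[2,1,0],[2,-2,1]] U=[[-3,2,3],[0,-1,3],[0,0,3]]

  r1 -= 2·r0 → [0,-1,3]
  r2 -= 2·r0 → [0,2,-3]
  r2 -= -2·r1 → [0,0,3]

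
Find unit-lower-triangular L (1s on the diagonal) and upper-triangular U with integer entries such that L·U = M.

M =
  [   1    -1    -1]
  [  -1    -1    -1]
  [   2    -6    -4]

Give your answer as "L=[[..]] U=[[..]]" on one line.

L=[[1,0,0],[-1,1,0],[2,2,1]] U=[[1,-1,-1],[0,-2,-2],[0,0,2]]

  R1 -= -1·R0 → [0,-2,-2]
  R2 -= 2·R0 → [0,-4,-2]
  R2 -= 2·R1 → [0,0,2]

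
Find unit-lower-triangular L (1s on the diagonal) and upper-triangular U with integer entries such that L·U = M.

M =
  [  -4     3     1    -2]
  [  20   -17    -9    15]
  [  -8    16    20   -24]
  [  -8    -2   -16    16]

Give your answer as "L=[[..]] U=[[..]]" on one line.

  r1 -= -5·r0 → [0,-2,-4,5]
  r2 -= 2·r0 → [0,10,18,-20]
  r3 -= 2·r0 → [0,-8,-18,20]
  r2 -= -5·r1 → [0,0,-2,5]
  r3 -= 4·r1 → [0,0,-2,0]
  r3 -= 1·r2 → [0,0,0,-5]

L=[[1,0,0,0],[-5,1,0,0],[2,-5,1,0],[2,4,1,1]] U=[[-4,3,1,-2],[0,-2,-4,5],[0,0,-2,5],[0,0,0,-5]]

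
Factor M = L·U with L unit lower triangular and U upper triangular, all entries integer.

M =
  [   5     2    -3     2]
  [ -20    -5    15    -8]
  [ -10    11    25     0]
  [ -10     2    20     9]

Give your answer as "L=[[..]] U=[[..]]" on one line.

  r1 -= -4·r0 → [0,3,3,0]
  r2 -= -2·r0 → [0,15,19,4]
  r3 -= -2·r0 → [0,6,14,13]
  r2 -= 5·r1 → [0,0,4,4]
  r3 -= 2·r1 → [0,0,8,13]
  r3 -= 2·r2 → [0,0,0,5]

L=[[1,0,0,0],[-4,1,0,0],[-2,5,1,0],[-2,2,2,1]] U=[[5,2,-3,2],[0,3,3,0],[0,0,4,4],[0,0,0,5]]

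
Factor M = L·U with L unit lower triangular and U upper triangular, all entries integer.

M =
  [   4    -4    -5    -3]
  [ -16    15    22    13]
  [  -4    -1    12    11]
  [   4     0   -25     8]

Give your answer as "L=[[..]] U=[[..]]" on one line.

L=[[1,0,0,0],[-4,1,0,0],[-1,5,1,0],[1,-4,4,1]] U=[[4,-4,-5,-3],[0,-1,2,1],[0,0,-3,3],[0,0,0,3]]

  R1 -= -4·R0 → [0,-1,2,1]
  R2 -= -1·R0 → [0,-5,7,8]
  R3 -= 1·R0 → [0,4,-20,11]
  R2 -= 5·R1 → [0,0,-3,3]
  R3 -= -4·R1 → [0,0,-12,15]
  R3 -= 4·R2 → [0,0,0,3]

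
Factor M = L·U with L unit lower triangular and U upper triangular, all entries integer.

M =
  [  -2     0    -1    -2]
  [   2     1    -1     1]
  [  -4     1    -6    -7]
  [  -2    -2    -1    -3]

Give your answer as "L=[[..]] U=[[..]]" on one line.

  R1 -= -1·R0 → [0,1,-2,-1]
  R2 -= 2·R0 → [0,1,-4,-3]
  R3 -= 1·R0 → [0,-2,0,-1]
  R2 -= 1·R1 → [0,0,-2,-2]
  R3 -= -2·R1 → [0,0,-4,-3]
  R3 -= 2·R2 → [0,0,0,1]

L=[[1,0,0,0],[-1,1,0,0],[2,1,1,0],[1,-2,2,1]] U=[[-2,0,-1,-2],[0,1,-2,-1],[0,0,-2,-2],[0,0,0,1]]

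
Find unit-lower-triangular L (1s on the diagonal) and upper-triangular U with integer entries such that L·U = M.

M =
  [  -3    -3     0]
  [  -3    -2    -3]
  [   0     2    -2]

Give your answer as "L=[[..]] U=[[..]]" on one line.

  row1 -= 1·row0 → [0,1,-3]
  row2 -= 0·row0 → [0,2,-2]
  row2 -= 2·row1 → [0,0,4]

L=[[1,0,0],[1,1,0],[0,2,1]] U=[[-3,-3,0],[0,1,-3],[0,0,4]]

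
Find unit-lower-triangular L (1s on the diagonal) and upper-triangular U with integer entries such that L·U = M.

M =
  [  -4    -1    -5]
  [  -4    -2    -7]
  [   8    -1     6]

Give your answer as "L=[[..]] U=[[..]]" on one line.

  R1 -= 1·R0 → [0,-1,-2]
  R2 -= -2·R0 → [0,-3,-4]
  R2 -= 3·R1 → [0,0,2]

L=[[1,0,0],[1,1,0],[-2,3,1]] U=[[-4,-1,-5],[0,-1,-2],[0,0,2]]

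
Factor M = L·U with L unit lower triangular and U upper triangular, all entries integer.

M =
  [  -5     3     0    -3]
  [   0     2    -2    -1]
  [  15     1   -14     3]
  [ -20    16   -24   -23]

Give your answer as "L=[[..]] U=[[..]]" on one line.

L=[[1,0,0,0],[0,1,0,0],[-3,5,1,0],[4,2,5,1]] U=[[-5,3,0,-3],[0,2,-2,-1],[0,0,-4,-1],[0,0,0,-4]]

  row1 -= 0·row0 → [0,2,-2,-1]
  row2 -= -3·row0 → [0,10,-14,-6]
  row3 -= 4·row0 → [0,4,-24,-11]
  row2 -= 5·row1 → [0,0,-4,-1]
  row3 -= 2·row1 → [0,0,-20,-9]
  row3 -= 5·row2 → [0,0,0,-4]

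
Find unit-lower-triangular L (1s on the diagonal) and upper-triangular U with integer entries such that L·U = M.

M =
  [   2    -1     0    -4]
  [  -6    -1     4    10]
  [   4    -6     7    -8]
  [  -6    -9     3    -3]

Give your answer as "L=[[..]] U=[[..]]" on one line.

L=[[1,0,0,0],[-3,1,0,0],[2,1,1,0],[-3,3,-3,1]] U=[[2,-1,0,-4],[0,-4,4,-2],[0,0,3,2],[0,0,0,-3]]

  r1 -= -3·r0 → [0,-4,4,-2]
  r2 -= 2·r0 → [0,-4,7,0]
  r3 -= -3·r0 → [0,-12,3,-15]
  r2 -= 1·r1 → [0,0,3,2]
  r3 -= 3·r1 → [0,0,-9,-9]
  r3 -= -3·r2 → [0,0,0,-3]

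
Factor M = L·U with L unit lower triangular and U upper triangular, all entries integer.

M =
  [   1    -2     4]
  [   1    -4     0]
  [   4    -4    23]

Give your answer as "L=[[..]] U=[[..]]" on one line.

  row1 -= 1·row0 → [0,-2,-4]
  row2 -= 4·row0 → [0,4,7]
  row2 -= -2·row1 → [0,0,-1]

L=[[1,0,0],[1,1,0],[4,-2,1]] U=[[1,-2,4],[0,-2,-4],[0,0,-1]]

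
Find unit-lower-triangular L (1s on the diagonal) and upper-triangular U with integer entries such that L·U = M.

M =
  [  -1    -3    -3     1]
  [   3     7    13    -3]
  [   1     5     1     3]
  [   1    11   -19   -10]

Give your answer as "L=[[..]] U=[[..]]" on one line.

  r1 -= -3·r0 → [0,-2,4,0]
  r2 -= -1·r0 → [0,2,-2,4]
  r3 -= -1·r0 → [0,8,-22,-9]
  r2 -= -1·r1 → [0,0,2,4]
  r3 -= -4·r1 → [0,0,-6,-9]
  r3 -= -3·r2 → [0,0,0,3]

L=[[1,0,0,0],[-3,1,0,0],[-1,-1,1,0],[-1,-4,-3,1]] U=[[-1,-3,-3,1],[0,-2,4,0],[0,0,2,4],[0,0,0,3]]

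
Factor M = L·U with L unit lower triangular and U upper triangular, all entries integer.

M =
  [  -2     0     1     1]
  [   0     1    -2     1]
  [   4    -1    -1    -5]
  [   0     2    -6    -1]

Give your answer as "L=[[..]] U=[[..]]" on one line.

  row1 -= 0·row0 → [0,1,-2,1]
  row2 -= -2·row0 → [0,-1,1,-3]
  row3 -= 0·row0 → [0,2,-6,-1]
  row2 -= -1·row1 → [0,0,-1,-2]
  row3 -= 2·row1 → [0,0,-2,-3]
  row3 -= 2·row2 → [0,0,0,1]

L=[[1,0,0,0],[0,1,0,0],[-2,-1,1,0],[0,2,2,1]] U=[[-2,0,1,1],[0,1,-2,1],[0,0,-1,-2],[0,0,0,1]]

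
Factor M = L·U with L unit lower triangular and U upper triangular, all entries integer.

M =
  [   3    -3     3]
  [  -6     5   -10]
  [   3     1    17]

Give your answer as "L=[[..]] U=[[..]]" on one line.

  r1 -= -2·r0 → [0,-1,-4]
  r2 -= 1·r0 → [0,4,14]
  r2 -= -4·r1 → [0,0,-2]

L=[[1,0,0],[-2,1,0],[1,-4,1]] U=[[3,-3,3],[0,-1,-4],[0,0,-2]]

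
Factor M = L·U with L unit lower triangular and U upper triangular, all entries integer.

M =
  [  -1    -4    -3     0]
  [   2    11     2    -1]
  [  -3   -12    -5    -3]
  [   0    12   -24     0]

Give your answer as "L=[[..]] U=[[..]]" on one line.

L=[[1,0,0,0],[-2,1,0,0],[3,0,1,0],[0,4,-2,1]] U=[[-1,-4,-3,0],[0,3,-4,-1],[0,0,4,-3],[0,0,0,-2]]

  row1 -= -2·row0 → [0,3,-4,-1]
  row2 -= 3·row0 → [0,0,4,-3]
  row3 -= 0·row0 → [0,12,-24,0]
  row2 -= 0·row1 → [0,0,4,-3]
  row3 -= 4·row1 → [0,0,-8,4]
  row3 -= -2·row2 → [0,0,0,-2]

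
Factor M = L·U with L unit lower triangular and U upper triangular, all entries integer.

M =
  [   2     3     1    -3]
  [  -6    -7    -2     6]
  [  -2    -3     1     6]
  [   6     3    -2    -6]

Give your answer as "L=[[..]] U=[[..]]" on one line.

  r1 -= -3·r0 → [0,2,1,-3]
  r2 -= -1·r0 → [0,0,2,3]
  r3 -= 3·r0 → [0,-6,-5,3]
  r2 -= 0·r1 → [0,0,2,3]
  r3 -= -3·r1 → [0,0,-2,-6]
  r3 -= -1·r2 → [0,0,0,-3]

L=[[1,0,0,0],[-3,1,0,0],[-1,0,1,0],[3,-3,-1,1]] U=[[2,3,1,-3],[0,2,1,-3],[0,0,2,3],[0,0,0,-3]]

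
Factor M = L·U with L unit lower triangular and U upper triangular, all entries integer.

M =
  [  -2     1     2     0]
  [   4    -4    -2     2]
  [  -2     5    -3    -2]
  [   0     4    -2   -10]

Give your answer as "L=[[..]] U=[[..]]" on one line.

L=[[1,0,0,0],[-2,1,0,0],[1,-2,1,0],[0,-2,-2,1]] U=[[-2,1,2,0],[0,-2,2,2],[0,0,-1,2],[0,0,0,-2]]

  r1 -= -2·r0 → [0,-2,2,2]
  r2 -= 1·r0 → [0,4,-5,-2]
  r3 -= 0·r0 → [0,4,-2,-10]
  r2 -= -2·r1 → [0,0,-1,2]
  r3 -= -2·r1 → [0,0,2,-6]
  r3 -= -2·r2 → [0,0,0,-2]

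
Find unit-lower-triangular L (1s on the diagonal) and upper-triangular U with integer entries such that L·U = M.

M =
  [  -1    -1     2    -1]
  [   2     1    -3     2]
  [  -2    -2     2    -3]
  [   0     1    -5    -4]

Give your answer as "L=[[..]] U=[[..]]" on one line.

L=[[1,0,0,0],[-2,1,0,0],[2,0,1,0],[0,-1,2,1]] U=[[-1,-1,2,-1],[0,-1,1,0],[0,0,-2,-1],[0,0,0,-2]]

  r1 -= -2·r0 → [0,-1,1,0]
  r2 -= 2·r0 → [0,0,-2,-1]
  r3 -= 0·r0 → [0,1,-5,-4]
  r2 -= 0·r1 → [0,0,-2,-1]
  r3 -= -1·r1 → [0,0,-4,-4]
  r3 -= 2·r2 → [0,0,0,-2]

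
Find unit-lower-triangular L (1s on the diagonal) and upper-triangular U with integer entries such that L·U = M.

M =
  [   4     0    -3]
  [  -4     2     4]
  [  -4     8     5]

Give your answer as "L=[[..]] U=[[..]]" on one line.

  row1 -= -1·row0 → [0,2,1]
  row2 -= -1·row0 → [0,8,2]
  row2 -= 4·row1 → [0,0,-2]

L=[[1,0,0],[-1,1,0],[-1,4,1]] U=[[4,0,-3],[0,2,1],[0,0,-2]]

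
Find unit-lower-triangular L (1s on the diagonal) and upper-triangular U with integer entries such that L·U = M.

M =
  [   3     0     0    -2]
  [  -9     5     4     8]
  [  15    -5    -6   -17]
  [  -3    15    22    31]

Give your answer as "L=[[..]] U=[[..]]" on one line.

L=[[1,0,0,0],[-3,1,0,0],[5,-1,1,0],[-1,3,-5,1]] U=[[3,0,0,-2],[0,5,4,2],[0,0,-2,-5],[0,0,0,-2]]

  row1 -= -3·row0 → [0,5,4,2]
  row2 -= 5·row0 → [0,-5,-6,-7]
  row3 -= -1·row0 → [0,15,22,29]
  row2 -= -1·row1 → [0,0,-2,-5]
  row3 -= 3·row1 → [0,0,10,23]
  row3 -= -5·row2 → [0,0,0,-2]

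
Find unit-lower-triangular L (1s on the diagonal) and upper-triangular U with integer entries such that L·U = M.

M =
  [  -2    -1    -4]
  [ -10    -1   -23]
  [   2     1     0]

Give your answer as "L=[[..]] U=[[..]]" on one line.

  r1 -= 5·r0 → [0,4,-3]
  r2 -= -1·r0 → [0,0,-4]
  r2 -= 0·r1 → [0,0,-4]

L=[[1,0,0],[5,1,0],[-1,0,1]] U=[[-2,-1,-4],[0,4,-3],[0,0,-4]]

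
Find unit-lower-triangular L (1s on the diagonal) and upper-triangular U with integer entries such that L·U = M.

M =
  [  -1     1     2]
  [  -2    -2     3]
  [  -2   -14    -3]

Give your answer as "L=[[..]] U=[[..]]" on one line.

L=[[1,0,0],[2,1,0],[2,4,1]] U=[[-1,1,2],[0,-4,-1],[0,0,-3]]

  row1 -= 2·row0 → [0,-4,-1]
  row2 -= 2·row0 → [0,-16,-7]
  row2 -= 4·row1 → [0,0,-3]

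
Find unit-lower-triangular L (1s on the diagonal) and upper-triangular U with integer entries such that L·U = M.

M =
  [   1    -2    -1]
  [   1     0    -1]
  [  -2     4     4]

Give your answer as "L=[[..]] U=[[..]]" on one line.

  R1 -= 1·R0 → [0,2,0]
  R2 -= -2·R0 → [0,0,2]
  R2 -= 0·R1 → [0,0,2]

L=[[1,0,0],[1,1,0],[-2,0,1]] U=[[1,-2,-1],[0,2,0],[0,0,2]]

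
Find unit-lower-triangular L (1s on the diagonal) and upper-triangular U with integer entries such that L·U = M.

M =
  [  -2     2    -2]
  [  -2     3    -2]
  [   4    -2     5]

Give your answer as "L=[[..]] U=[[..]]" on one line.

L=[[1,0,0],[1,1,0],[-2,2,1]] U=[[-2,2,-2],[0,1,0],[0,0,1]]

  row1 -= 1·row0 → [0,1,0]
  row2 -= -2·row0 → [0,2,1]
  row2 -= 2·row1 → [0,0,1]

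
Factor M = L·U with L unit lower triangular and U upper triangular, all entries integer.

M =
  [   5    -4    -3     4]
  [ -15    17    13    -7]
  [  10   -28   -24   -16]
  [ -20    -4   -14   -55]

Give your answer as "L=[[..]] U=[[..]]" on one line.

  r1 -= -3·r0 → [0,5,4,5]
  r2 -= 2·r0 → [0,-20,-18,-24]
  r3 -= -4·r0 → [0,-20,-26,-39]
  r2 -= -4·r1 → [0,0,-2,-4]
  r3 -= -4·r1 → [0,0,-10,-19]
  r3 -= 5·r2 → [0,0,0,1]

L=[[1,0,0,0],[-3,1,0,0],[2,-4,1,0],[-4,-4,5,1]] U=[[5,-4,-3,4],[0,5,4,5],[0,0,-2,-4],[0,0,0,1]]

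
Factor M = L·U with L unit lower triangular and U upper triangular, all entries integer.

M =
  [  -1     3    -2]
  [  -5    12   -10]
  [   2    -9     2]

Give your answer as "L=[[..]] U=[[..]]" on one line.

  r1 -= 5·r0 → [0,-3,0]
  r2 -= -2·r0 → [0,-3,-2]
  r2 -= 1·r1 → [0,0,-2]

L=[[1,0,0],[5,1,0],[-2,1,1]] U=[[-1,3,-2],[0,-3,0],[0,0,-2]]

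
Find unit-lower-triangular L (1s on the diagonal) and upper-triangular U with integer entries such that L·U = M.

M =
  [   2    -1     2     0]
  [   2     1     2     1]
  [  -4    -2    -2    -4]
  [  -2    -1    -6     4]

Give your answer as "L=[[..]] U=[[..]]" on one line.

  row1 -= 1·row0 → [0,2,0,1]
  row2 -= -2·row0 → [0,-4,2,-4]
  row3 -= -1·row0 → [0,-2,-4,4]
  row2 -= -2·row1 → [0,0,2,-2]
  row3 -= -1·row1 → [0,0,-4,5]
  row3 -= -2·row2 → [0,0,0,1]

L=[[1,0,0,0],[1,1,0,0],[-2,-2,1,0],[-1,-1,-2,1]] U=[[2,-1,2,0],[0,2,0,1],[0,0,2,-2],[0,0,0,1]]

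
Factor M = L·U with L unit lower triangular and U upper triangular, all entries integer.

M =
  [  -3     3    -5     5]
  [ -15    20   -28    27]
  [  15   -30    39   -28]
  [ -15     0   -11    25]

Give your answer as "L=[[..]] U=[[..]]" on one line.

  row1 -= 5·row0 → [0,5,-3,2]
  row2 -= -5·row0 → [0,-15,14,-3]
  row3 -= 5·row0 → [0,-15,14,0]
  row2 -= -3·row1 → [0,0,5,3]
  row3 -= -3·row1 → [0,0,5,6]
  row3 -= 1·row2 → [0,0,0,3]

L=[[1,0,0,0],[5,1,0,0],[-5,-3,1,0],[5,-3,1,1]] U=[[-3,3,-5,5],[0,5,-3,2],[0,0,5,3],[0,0,0,3]]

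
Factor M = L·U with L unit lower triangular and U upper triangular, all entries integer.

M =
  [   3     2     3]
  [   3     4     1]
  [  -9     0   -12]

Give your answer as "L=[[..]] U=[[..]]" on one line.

  row1 -= 1·row0 → [0,2,-2]
  row2 -= -3·row0 → [0,6,-3]
  row2 -= 3·row1 → [0,0,3]

L=[[1,0,0],[1,1,0],[-3,3,1]] U=[[3,2,3],[0,2,-2],[0,0,3]]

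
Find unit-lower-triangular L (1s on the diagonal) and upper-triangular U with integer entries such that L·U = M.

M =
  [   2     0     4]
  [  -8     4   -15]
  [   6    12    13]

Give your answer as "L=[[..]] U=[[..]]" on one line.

L=[[1,0,0],[-4,1,0],[3,3,1]] U=[[2,0,4],[0,4,1],[0,0,-2]]

  r1 -= -4·r0 → [0,4,1]
  r2 -= 3·r0 → [0,12,1]
  r2 -= 3·r1 → [0,0,-2]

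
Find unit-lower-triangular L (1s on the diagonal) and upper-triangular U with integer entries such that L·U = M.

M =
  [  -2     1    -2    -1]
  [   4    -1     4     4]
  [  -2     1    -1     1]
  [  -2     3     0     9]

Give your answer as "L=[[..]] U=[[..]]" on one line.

  R1 -= -2·R0 → [0,1,0,2]
  R2 -= 1·R0 → [0,0,1,2]
  R3 -= 1·R0 → [0,2,2,10]
  R2 -= 0·R1 → [0,0,1,2]
  R3 -= 2·R1 → [0,0,2,6]
  R3 -= 2·R2 → [0,0,0,2]

L=[[1,0,0,0],[-2,1,0,0],[1,0,1,0],[1,2,2,1]] U=[[-2,1,-2,-1],[0,1,0,2],[0,0,1,2],[0,0,0,2]]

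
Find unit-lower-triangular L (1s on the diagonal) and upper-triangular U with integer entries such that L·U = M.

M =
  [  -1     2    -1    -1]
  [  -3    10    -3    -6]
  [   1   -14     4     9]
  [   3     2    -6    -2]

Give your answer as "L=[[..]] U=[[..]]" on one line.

  R1 -= 3·R0 → [0,4,0,-3]
  R2 -= -1·R0 → [0,-12,3,8]
  R3 -= -3·R0 → [0,8,-9,-5]
  R2 -= -3·R1 → [0,0,3,-1]
  R3 -= 2·R1 → [0,0,-9,1]
  R3 -= -3·R2 → [0,0,0,-2]

L=[[1,0,0,0],[3,1,0,0],[-1,-3,1,0],[-3,2,-3,1]] U=[[-1,2,-1,-1],[0,4,0,-3],[0,0,3,-1],[0,0,0,-2]]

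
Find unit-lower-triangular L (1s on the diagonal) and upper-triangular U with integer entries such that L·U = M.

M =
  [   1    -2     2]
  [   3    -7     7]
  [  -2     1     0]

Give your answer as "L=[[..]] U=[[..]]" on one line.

L=[[1,0,0],[3,1,0],[-2,3,1]] U=[[1,-2,2],[0,-1,1],[0,0,1]]

  row1 -= 3·row0 → [0,-1,1]
  row2 -= -2·row0 → [0,-3,4]
  row2 -= 3·row1 → [0,0,1]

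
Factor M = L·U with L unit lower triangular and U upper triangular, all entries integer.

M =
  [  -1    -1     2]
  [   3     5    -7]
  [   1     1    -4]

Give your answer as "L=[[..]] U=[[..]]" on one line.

L=[[1,0,0],[-3,1,0],[-1,0,1]] U=[[-1,-1,2],[0,2,-1],[0,0,-2]]

  R1 -= -3·R0 → [0,2,-1]
  R2 -= -1·R0 → [0,0,-2]
  R2 -= 0·R1 → [0,0,-2]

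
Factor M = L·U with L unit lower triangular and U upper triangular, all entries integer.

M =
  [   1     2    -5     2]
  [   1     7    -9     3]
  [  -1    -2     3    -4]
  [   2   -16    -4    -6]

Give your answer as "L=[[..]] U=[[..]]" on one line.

  row1 -= 1·row0 → [0,5,-4,1]
  row2 -= -1·row0 → [0,0,-2,-2]
  row3 -= 2·row0 → [0,-20,6,-10]
  row2 -= 0·row1 → [0,0,-2,-2]
  row3 -= -4·row1 → [0,0,-10,-6]
  row3 -= 5·row2 → [0,0,0,4]

L=[[1,0,0,0],[1,1,0,0],[-1,0,1,0],[2,-4,5,1]] U=[[1,2,-5,2],[0,5,-4,1],[0,0,-2,-2],[0,0,0,4]]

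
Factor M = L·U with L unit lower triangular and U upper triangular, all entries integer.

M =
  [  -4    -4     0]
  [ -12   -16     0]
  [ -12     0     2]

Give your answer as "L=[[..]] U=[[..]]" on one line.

L=[[1,0,0],[3,1,0],[3,-3,1]] U=[[-4,-4,0],[0,-4,0],[0,0,2]]

  r1 -= 3·r0 → [0,-4,0]
  r2 -= 3·r0 → [0,12,2]
  r2 -= -3·r1 → [0,0,2]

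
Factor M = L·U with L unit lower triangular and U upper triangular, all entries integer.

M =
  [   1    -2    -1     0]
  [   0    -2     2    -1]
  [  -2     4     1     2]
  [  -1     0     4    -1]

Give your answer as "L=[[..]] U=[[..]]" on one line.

L=[[1,0,0,0],[0,1,0,0],[-2,0,1,0],[-1,1,-1,1]] U=[[1,-2,-1,0],[0,-2,2,-1],[0,0,-1,2],[0,0,0,2]]

  row1 -= 0·row0 → [0,-2,2,-1]
  row2 -= -2·row0 → [0,0,-1,2]
  row3 -= -1·row0 → [0,-2,3,-1]
  row2 -= 0·row1 → [0,0,-1,2]
  row3 -= 1·row1 → [0,0,1,0]
  row3 -= -1·row2 → [0,0,0,2]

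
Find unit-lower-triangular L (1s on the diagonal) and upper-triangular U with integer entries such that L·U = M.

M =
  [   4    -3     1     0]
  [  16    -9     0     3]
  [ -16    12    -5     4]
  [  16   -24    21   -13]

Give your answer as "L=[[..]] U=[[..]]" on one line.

  row1 -= 4·row0 → [0,3,-4,3]
  row2 -= -4·row0 → [0,0,-1,4]
  row3 -= 4·row0 → [0,-12,17,-13]
  row2 -= 0·row1 → [0,0,-1,4]
  row3 -= -4·row1 → [0,0,1,-1]
  row3 -= -1·row2 → [0,0,0,3]

L=[[1,0,0,0],[4,1,0,0],[-4,0,1,0],[4,-4,-1,1]] U=[[4,-3,1,0],[0,3,-4,3],[0,0,-1,4],[0,0,0,3]]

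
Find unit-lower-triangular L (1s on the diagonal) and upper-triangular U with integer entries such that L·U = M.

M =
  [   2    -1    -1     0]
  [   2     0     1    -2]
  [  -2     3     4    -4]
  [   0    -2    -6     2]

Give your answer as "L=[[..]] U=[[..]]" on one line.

  r1 -= 1·r0 → [0,1,2,-2]
  r2 -= -1·r0 → [0,2,3,-4]
  r3 -= 0·r0 → [0,-2,-6,2]
  r2 -= 2·r1 → [0,0,-1,0]
  r3 -= -2·r1 → [0,0,-2,-2]
  r3 -= 2·r2 → [0,0,0,-2]

L=[[1,0,0,0],[1,1,0,0],[-1,2,1,0],[0,-2,2,1]] U=[[2,-1,-1,0],[0,1,2,-2],[0,0,-1,0],[0,0,0,-2]]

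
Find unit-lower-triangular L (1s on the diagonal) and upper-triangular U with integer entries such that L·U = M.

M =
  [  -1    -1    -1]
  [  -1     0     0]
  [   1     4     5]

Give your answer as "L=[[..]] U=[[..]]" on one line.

  row1 -= 1·row0 → [0,1,1]
  row2 -= -1·row0 → [0,3,4]
  row2 -= 3·row1 → [0,0,1]

L=[[1,0,0],[1,1,0],[-1,3,1]] U=[[-1,-1,-1],[0,1,1],[0,0,1]]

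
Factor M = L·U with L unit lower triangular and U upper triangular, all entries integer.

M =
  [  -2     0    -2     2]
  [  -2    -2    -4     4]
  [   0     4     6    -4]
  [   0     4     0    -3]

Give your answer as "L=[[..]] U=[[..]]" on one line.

L=[[1,0,0,0],[1,1,0,0],[0,-2,1,0],[0,-2,-2,1]] U=[[-2,0,-2,2],[0,-2,-2,2],[0,0,2,0],[0,0,0,1]]

  r1 -= 1·r0 → [0,-2,-2,2]
  r2 -= 0·r0 → [0,4,6,-4]
  r3 -= 0·r0 → [0,4,0,-3]
  r2 -= -2·r1 → [0,0,2,0]
  r3 -= -2·r1 → [0,0,-4,1]
  r3 -= -2·r2 → [0,0,0,1]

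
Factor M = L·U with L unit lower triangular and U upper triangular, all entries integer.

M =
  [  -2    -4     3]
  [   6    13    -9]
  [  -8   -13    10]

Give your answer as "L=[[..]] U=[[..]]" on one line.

  row1 -= -3·row0 → [0,1,0]
  row2 -= 4·row0 → [0,3,-2]
  row2 -= 3·row1 → [0,0,-2]

L=[[1,0,0],[-3,1,0],[4,3,1]] U=[[-2,-4,3],[0,1,0],[0,0,-2]]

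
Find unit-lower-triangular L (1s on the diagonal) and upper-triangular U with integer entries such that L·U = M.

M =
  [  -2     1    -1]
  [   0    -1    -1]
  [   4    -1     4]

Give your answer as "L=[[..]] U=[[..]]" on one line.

  R1 -= 0·R0 → [0,-1,-1]
  R2 -= -2·R0 → [0,1,2]
  R2 -= -1·R1 → [0,0,1]

L=[[1,0,0],[0,1,0],[-2,-1,1]] U=[[-2,1,-1],[0,-1,-1],[0,0,1]]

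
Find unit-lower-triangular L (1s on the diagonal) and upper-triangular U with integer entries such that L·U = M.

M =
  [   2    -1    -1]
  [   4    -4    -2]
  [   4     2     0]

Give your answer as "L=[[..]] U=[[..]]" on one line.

L=[[1,0,0],[2,1,0],[2,-2,1]] U=[[2,-1,-1],[0,-2,0],[0,0,2]]

  R1 -= 2·R0 → [0,-2,0]
  R2 -= 2·R0 → [0,4,2]
  R2 -= -2·R1 → [0,0,2]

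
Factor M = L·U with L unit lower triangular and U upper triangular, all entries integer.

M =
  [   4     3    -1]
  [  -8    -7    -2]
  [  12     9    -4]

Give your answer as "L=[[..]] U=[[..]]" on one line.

L=[[1,0,0],[-2,1,0],[3,0,1]] U=[[4,3,-1],[0,-1,-4],[0,0,-1]]

  R1 -= -2·R0 → [0,-1,-4]
  R2 -= 3·R0 → [0,0,-1]
  R2 -= 0·R1 → [0,0,-1]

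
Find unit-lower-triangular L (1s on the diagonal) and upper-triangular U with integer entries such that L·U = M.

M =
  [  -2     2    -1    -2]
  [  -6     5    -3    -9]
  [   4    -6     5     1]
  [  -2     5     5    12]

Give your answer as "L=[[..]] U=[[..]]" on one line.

  r1 -= 3·r0 → [0,-1,0,-3]
  r2 -= -2·r0 → [0,-2,3,-3]
  r3 -= 1·r0 → [0,3,6,14]
  r2 -= 2·r1 → [0,0,3,3]
  r3 -= -3·r1 → [0,0,6,5]
  r3 -= 2·r2 → [0,0,0,-1]

L=[[1,0,0,0],[3,1,0,0],[-2,2,1,0],[1,-3,2,1]] U=[[-2,2,-1,-2],[0,-1,0,-3],[0,0,3,3],[0,0,0,-1]]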